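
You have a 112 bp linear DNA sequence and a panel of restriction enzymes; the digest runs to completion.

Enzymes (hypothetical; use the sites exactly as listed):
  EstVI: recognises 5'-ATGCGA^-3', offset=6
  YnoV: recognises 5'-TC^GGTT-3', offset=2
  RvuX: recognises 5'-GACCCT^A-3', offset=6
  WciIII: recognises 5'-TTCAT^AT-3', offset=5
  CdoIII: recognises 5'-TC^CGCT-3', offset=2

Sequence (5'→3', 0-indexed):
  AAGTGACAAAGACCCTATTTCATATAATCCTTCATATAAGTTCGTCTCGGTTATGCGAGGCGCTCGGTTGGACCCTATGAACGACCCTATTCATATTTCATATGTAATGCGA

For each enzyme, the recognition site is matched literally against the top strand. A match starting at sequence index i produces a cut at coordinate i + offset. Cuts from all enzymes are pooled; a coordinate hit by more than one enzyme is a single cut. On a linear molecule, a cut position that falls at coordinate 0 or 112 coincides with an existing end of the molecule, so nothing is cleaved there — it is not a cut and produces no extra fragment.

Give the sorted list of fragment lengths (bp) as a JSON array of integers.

Per-enzyme occurrences:
  EstVI ATGCGA/6: at [52, 106] ⇒ [58] (position 112 is a terminus of the linear molecule — no cut)
  YnoV TCGGTT/2: at [46, 63] ⇒ [48, 65]
  RvuX GACCCTA/6: at [10, 70, 82] ⇒ [16, 76, 88]
  WciIII TTCATAT/5: at [18, 30, 89, 96] ⇒ [23, 35, 94, 101]
  CdoIII (TCCGCT, off=2): no sites

Pooled cuts: [16, 23, 35, 48, 58, 65, 76, 88, 94, 101]

Fragments:
  [0,16): 16 bp
  [16,23): 7 bp
  [23,35): 12 bp
  [35,48): 13 bp
  [48,58): 10 bp
  [58,65): 7 bp
  [65,76): 11 bp
  [76,88): 12 bp
  [88,94): 6 bp
  [94,101): 7 bp
  [101,112): 11 bp

[6,7,7,7,10,11,11,12,12,13,16]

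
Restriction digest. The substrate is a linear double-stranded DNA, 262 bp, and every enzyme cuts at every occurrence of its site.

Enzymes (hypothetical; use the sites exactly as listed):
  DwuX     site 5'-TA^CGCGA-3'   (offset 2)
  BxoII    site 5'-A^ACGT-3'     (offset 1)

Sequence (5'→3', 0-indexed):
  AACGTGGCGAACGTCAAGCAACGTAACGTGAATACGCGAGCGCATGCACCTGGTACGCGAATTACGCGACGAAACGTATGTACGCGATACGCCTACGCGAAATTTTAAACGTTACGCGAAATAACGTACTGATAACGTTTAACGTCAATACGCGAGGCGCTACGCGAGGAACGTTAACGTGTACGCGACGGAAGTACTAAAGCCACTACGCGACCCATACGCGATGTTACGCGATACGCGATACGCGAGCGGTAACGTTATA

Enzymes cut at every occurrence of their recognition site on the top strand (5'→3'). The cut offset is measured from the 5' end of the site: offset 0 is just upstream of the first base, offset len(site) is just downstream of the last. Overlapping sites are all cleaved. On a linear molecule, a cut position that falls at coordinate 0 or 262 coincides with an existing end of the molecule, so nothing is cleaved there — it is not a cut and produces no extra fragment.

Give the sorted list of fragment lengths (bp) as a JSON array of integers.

[1,5,6,6,7,7,7,7,8,8,9,9,9,9,9,9,9,10,10,11,11,11,12,13,13,21,25]

Per-enzyme occurrences:
  DwuX TACGCGA/2: at [32, 53, 62, 80, 93, 112, 148, 160, 181, 206, 217, 227, 234, 241] ⇒ [34, 55, 64, 82, 95, 114, 150, 162, 183, 208, 219, 229, 236, 243]
  BxoII AACGT/1: at [0, 9, 19, 24, 72, 107, 122, 133, 140, 169, 175, 253] ⇒ [1, 10, 20, 25, 73, 108, 123, 134, 141, 170, 176, 254]

All cut coordinates (distinct, sorted): [1, 10, 20, 25, 34, 55, 64, 73, 82, 95, 108, 114, 123, 134, 141, 150, 162, 170, 176, 183, 208, 219, 229, 236, 243, 254]

Fragment lengths:
  [0,1): 1 bp
  [1,10): 9 bp
  [10,20): 10 bp
  [20,25): 5 bp
  [25,34): 9 bp
  [34,55): 21 bp
  [55,64): 9 bp
  [64,73): 9 bp
  [73,82): 9 bp
  [82,95): 13 bp
  [95,108): 13 bp
  [108,114): 6 bp
  [114,123): 9 bp
  [123,134): 11 bp
  [134,141): 7 bp
  [141,150): 9 bp
  [150,162): 12 bp
  [162,170): 8 bp
  [170,176): 6 bp
  [176,183): 7 bp
  [183,208): 25 bp
  [208,219): 11 bp
  [219,229): 10 bp
  [229,236): 7 bp
  [236,243): 7 bp
  [243,254): 11 bp
  [254,262): 8 bp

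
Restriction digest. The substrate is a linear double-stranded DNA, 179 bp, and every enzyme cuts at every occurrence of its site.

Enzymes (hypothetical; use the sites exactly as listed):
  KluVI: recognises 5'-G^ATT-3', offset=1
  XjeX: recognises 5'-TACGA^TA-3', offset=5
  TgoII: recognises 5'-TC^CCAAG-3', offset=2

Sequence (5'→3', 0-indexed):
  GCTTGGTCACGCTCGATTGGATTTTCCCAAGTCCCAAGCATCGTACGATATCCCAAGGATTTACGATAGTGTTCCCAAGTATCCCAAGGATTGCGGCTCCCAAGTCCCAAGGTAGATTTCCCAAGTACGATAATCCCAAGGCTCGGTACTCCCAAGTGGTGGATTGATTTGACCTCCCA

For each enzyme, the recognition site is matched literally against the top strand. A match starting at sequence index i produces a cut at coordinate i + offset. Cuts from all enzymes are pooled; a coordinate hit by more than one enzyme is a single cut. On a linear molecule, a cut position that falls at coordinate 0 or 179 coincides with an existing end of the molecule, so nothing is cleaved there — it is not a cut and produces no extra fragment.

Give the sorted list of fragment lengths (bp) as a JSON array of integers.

Site scan:
  KluVI GATT/1: at [14, 19, 57, 88, 114, 161, 165] ⇒ [15, 20, 58, 89, 115, 162, 166]
  XjeX TACGATA/5: at [43, 61, 125] ⇒ [48, 66, 130]
  TgoII TCCCAAG/2: at [24, 31, 50, 72, 81, 97, 104, 118, 133, 149] ⇒ [26, 33, 52, 74, 83, 99, 106, 120, 135, 151]

Pooled cuts: [15, 20, 26, 33, 48, 52, 58, 66, 74, 83, 89, 99, 106, 115, 120, 130, 135, 151, 162, 166]

Fragment lengths:
  [0,15): 15 bp
  [15,20): 5 bp
  [20,26): 6 bp
  [26,33): 7 bp
  [33,48): 15 bp
  [48,52): 4 bp
  [52,58): 6 bp
  [58,66): 8 bp
  [66,74): 8 bp
  [74,83): 9 bp
  [83,89): 6 bp
  [89,99): 10 bp
  [99,106): 7 bp
  [106,115): 9 bp
  [115,120): 5 bp
  [120,130): 10 bp
  [130,135): 5 bp
  [135,151): 16 bp
  [151,162): 11 bp
  [162,166): 4 bp
  [166,179): 13 bp

[4,4,5,5,5,6,6,6,7,7,8,8,9,9,10,10,11,13,15,15,16]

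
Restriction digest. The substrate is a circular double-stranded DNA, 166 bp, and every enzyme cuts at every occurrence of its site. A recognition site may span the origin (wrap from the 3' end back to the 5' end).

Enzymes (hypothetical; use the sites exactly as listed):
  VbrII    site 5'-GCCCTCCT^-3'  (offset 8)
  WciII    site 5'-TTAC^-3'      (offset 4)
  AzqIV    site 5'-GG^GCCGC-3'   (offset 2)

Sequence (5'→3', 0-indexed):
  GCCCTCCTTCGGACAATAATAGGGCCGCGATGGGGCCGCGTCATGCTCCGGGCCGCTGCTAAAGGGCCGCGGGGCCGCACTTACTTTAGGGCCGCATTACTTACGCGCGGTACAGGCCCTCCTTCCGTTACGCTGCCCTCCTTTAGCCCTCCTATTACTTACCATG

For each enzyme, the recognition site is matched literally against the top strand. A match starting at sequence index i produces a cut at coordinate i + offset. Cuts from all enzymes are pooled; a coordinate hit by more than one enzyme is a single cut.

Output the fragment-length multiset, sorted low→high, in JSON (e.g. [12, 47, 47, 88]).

Scan for sites:
  VbrII (GCCCTCCT, off=8): starts [0, 115, 134, 145] → cuts [8, 123, 142, 153]
  WciII (TTAC, off=4): starts [80, 96, 100, 127, 154, 158] → cuts [84, 100, 104, 131, 158, 162]
  AzqIV (GGGCCGC, off=2): starts [21, 32, 49, 63, 71, 88] → cuts [23, 34, 51, 65, 73, 90]

Pooled cuts: [8, 23, 34, 51, 65, 73, 84, 90, 100, 104, 123, 131, 142, 153, 158, 162]

Fragment lengths:
  8→23: 15 bp
  23→34: 11 bp
  34→51: 17 bp
  51→65: 14 bp
  65→73: 8 bp
  73→84: 11 bp
  84→90: 6 bp
  90→100: 10 bp
  100→104: 4 bp
  104→123: 19 bp
  123→131: 8 bp
  131→142: 11 bp
  142→153: 11 bp
  153→158: 5 bp
  158→162: 4 bp
  162→8 (wrap): 166-162+8 = 12 bp

[4,4,5,6,8,8,10,11,11,11,11,12,14,15,17,19]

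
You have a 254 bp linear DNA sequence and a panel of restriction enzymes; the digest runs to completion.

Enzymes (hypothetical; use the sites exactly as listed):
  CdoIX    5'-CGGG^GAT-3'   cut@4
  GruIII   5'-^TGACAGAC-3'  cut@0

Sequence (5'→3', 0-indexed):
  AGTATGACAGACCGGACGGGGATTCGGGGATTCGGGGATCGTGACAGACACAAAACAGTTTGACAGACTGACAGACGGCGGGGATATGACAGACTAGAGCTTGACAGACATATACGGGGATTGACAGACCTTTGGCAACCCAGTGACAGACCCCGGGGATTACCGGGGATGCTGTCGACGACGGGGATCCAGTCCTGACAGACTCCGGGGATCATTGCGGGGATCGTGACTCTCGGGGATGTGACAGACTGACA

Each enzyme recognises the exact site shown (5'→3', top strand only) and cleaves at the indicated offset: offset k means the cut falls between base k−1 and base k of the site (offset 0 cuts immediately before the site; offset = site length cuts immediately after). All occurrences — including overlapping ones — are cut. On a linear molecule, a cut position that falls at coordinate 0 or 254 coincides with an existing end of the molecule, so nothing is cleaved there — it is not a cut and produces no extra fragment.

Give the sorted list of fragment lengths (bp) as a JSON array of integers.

Scan for sites:
  CdoIX (CGGGGAT, off=4): starts [16, 24, 32, 78, 114, 153, 163, 181, 205, 217, 233] → cuts [20, 28, 36, 82, 118, 157, 167, 185, 209, 221, 237]
  GruIII (TGACAGAC, off=0): starts [4, 41, 60, 68, 86, 101, 121, 143, 195, 241] → cuts [4, 41, 60, 68, 86, 101, 121, 143, 195, 241]

Pooled cuts: [4, 20, 28, 36, 41, 60, 68, 82, 86, 101, 118, 121, 143, 157, 167, 185, 195, 209, 221, 237, 241]

Fragments:
  [0,4): 4 bp
  [4,20): 16 bp
  [20,28): 8 bp
  [28,36): 8 bp
  [36,41): 5 bp
  [41,60): 19 bp
  [60,68): 8 bp
  [68,82): 14 bp
  [82,86): 4 bp
  [86,101): 15 bp
  [101,118): 17 bp
  [118,121): 3 bp
  [121,143): 22 bp
  [143,157): 14 bp
  [157,167): 10 bp
  [167,185): 18 bp
  [185,195): 10 bp
  [195,209): 14 bp
  [209,221): 12 bp
  [221,237): 16 bp
  [237,241): 4 bp
  [241,254): 13 bp

[3,4,4,4,5,8,8,8,10,10,12,13,14,14,14,15,16,16,17,18,19,22]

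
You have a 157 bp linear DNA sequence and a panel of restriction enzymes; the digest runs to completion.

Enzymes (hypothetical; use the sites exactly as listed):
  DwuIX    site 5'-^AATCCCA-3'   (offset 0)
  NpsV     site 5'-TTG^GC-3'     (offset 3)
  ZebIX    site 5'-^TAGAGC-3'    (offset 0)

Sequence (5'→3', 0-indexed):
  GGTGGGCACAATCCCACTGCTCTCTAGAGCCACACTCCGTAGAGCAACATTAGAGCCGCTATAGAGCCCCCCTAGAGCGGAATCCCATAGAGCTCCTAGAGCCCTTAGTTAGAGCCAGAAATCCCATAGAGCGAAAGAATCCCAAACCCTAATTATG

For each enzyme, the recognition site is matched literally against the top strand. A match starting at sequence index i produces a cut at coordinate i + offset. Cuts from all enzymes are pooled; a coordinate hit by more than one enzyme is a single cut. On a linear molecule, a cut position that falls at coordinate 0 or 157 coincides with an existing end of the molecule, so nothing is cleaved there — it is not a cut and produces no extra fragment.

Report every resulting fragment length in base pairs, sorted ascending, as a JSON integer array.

Scan for sites:
  DwuIX AATCCCA/0: at [9, 80, 119, 137] ⇒ [9, 80, 119, 137]
  NpsV (TTGGC, off=3): no sites
  ZebIX TAGAGC/0: at [24, 39, 50, 61, 72, 87, 96, 109, 126] ⇒ [24, 39, 50, 61, 72, 87, 96, 109, 126]

Pooled cuts: [9, 24, 39, 50, 61, 72, 80, 87, 96, 109, 119, 126, 137]

Fragments:
  [0,9): 9 bp
  [9,24): 15 bp
  [24,39): 15 bp
  [39,50): 11 bp
  [50,61): 11 bp
  [61,72): 11 bp
  [72,80): 8 bp
  [80,87): 7 bp
  [87,96): 9 bp
  [96,109): 13 bp
  [109,119): 10 bp
  [119,126): 7 bp
  [126,137): 11 bp
  [137,157): 20 bp

[7,7,8,9,9,10,11,11,11,11,13,15,15,20]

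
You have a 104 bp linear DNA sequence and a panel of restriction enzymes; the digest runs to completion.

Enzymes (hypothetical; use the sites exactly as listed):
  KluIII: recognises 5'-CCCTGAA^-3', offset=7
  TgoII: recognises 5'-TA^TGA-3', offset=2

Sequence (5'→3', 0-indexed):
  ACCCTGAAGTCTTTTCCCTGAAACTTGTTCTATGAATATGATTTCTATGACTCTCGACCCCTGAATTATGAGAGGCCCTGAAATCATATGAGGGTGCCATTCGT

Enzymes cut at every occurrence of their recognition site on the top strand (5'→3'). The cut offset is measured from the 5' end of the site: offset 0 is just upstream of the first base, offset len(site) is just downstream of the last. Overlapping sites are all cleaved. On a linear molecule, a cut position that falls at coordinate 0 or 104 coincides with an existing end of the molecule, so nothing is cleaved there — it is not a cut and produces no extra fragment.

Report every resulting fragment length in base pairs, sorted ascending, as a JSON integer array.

[3,6,6,8,9,10,14,14,16,18]

Per-enzyme occurrences:
  KluIII CCCTGAA/7: at [1, 15, 58, 75] ⇒ [8, 22, 65, 82]
  TgoII TATGA/2: at [30, 36, 45, 66, 86] ⇒ [32, 38, 47, 68, 88]

All cut coordinates (distinct, sorted): [8, 22, 32, 38, 47, 65, 68, 82, 88]

Fragment lengths:
  [0,8): 8 bp
  [8,22): 14 bp
  [22,32): 10 bp
  [32,38): 6 bp
  [38,47): 9 bp
  [47,65): 18 bp
  [65,68): 3 bp
  [68,82): 14 bp
  [82,88): 6 bp
  [88,104): 16 bp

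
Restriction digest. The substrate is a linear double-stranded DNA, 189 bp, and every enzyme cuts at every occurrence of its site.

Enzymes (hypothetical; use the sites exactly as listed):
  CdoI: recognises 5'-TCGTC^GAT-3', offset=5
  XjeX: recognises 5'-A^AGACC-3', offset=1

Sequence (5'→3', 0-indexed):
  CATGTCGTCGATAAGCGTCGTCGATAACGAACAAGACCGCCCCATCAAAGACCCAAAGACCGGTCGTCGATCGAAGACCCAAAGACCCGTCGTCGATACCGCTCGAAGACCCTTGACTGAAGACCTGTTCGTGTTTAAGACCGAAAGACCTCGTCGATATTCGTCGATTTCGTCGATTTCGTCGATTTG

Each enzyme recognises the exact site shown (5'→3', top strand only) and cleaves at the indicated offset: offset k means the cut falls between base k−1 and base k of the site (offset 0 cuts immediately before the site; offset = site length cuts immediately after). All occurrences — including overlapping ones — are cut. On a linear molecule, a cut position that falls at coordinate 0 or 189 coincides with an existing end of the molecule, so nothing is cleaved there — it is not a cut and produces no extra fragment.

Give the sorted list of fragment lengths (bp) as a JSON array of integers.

[6,6,8,8,8,9,9,9,10,10,11,12,12,12,13,14,15,17]

Per-enzyme occurrences:
  CdoI (TCGTCGAT, off=5): starts [4, 17, 63, 89, 150, 160, 169, 178] → cuts [9, 22, 68, 94, 155, 165, 174, 183]
  XjeX (AAGACC, off=1): starts [32, 47, 55, 73, 81, 105, 119, 136, 144] → cuts [33, 48, 56, 74, 82, 106, 120, 137, 145]

Pooled cuts: [9, 22, 33, 48, 56, 68, 74, 82, 94, 106, 120, 137, 145, 155, 165, 174, 183]

Fragments:
  [0,9): 9 bp
  [9,22): 13 bp
  [22,33): 11 bp
  [33,48): 15 bp
  [48,56): 8 bp
  [56,68): 12 bp
  [68,74): 6 bp
  [74,82): 8 bp
  [82,94): 12 bp
  [94,106): 12 bp
  [106,120): 14 bp
  [120,137): 17 bp
  [137,145): 8 bp
  [145,155): 10 bp
  [155,165): 10 bp
  [165,174): 9 bp
  [174,183): 9 bp
  [183,189): 6 bp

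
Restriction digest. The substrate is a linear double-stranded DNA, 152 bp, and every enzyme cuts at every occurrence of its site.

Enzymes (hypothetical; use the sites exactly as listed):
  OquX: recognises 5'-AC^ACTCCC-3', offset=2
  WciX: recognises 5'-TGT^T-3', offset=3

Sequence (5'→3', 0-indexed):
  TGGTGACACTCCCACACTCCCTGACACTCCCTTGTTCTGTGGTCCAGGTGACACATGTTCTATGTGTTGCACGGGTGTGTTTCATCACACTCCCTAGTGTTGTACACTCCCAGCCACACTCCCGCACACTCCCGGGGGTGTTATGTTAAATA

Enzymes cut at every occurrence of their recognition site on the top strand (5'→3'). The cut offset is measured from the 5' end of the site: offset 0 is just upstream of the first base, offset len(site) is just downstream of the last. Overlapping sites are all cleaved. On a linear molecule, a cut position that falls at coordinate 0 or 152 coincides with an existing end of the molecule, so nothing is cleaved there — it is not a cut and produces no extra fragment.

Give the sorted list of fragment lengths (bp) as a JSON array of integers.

Site scan:
  OquX (ACACTCCC, off=2): starts [5, 13, 23, 86, 103, 115, 125] → cuts [7, 15, 25, 88, 105, 117, 127]
  WciX (TGTT, off=3): starts [32, 55, 64, 77, 97, 138, 143] → cuts [35, 58, 67, 80, 100, 141, 146]

All cut coordinates (distinct, sorted): [7, 15, 25, 35, 58, 67, 80, 88, 100, 105, 117, 127, 141, 146]

Fragments:
  [0,7): 7 bp
  [7,15): 8 bp
  [15,25): 10 bp
  [25,35): 10 bp
  [35,58): 23 bp
  [58,67): 9 bp
  [67,80): 13 bp
  [80,88): 8 bp
  [88,100): 12 bp
  [100,105): 5 bp
  [105,117): 12 bp
  [117,127): 10 bp
  [127,141): 14 bp
  [141,146): 5 bp
  [146,152): 6 bp

[5,5,6,7,8,8,9,10,10,10,12,12,13,14,23]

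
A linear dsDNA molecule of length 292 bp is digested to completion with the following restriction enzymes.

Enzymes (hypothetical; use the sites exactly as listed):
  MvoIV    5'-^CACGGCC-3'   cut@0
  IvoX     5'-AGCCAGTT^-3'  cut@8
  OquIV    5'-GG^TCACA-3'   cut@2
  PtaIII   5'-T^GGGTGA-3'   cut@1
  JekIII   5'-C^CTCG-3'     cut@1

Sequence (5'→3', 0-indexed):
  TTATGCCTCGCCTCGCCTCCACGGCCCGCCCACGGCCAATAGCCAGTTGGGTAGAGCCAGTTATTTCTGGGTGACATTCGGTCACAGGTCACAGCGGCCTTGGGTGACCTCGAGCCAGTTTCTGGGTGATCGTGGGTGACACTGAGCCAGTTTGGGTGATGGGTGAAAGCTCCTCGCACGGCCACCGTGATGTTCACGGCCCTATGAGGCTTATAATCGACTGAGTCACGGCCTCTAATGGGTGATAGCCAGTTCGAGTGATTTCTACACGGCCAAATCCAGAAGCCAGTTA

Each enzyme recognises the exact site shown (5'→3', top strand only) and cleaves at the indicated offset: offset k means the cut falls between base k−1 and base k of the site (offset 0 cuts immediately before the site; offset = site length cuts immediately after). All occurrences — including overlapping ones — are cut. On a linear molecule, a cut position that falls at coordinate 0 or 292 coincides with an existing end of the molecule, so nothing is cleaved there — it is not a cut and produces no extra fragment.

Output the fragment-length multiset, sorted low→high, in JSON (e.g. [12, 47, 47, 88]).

Scan for sites:
  MvoIV (CACGGCC, off=0): starts [19, 30, 176, 194, 226, 267] → cuts [19, 30, 176, 194, 226, 267]
  IvoX (AGCCAGTT, off=8): starts [40, 54, 112, 144, 246, 283] → cuts [48, 62, 120, 152, 254, 291]
  OquIV (GGTCACA, off=2): starts [79, 86] → cuts [81, 88]
  PtaIII (TGGGTGA, off=1): starts [67, 100, 122, 132, 152, 159, 238] → cuts [68, 101, 123, 133, 153, 160, 239]
  JekIII (CCTCG, off=1): starts [5, 10, 107, 171] → cuts [6, 11, 108, 172]

All cut coordinates (distinct, sorted): [6, 11, 19, 30, 48, 62, 68, 81, 88, 101, 108, 120, 123, 133, 152, 153, 160, 172, 176, 194, 226, 239, 254, 267, 291]

Fragments:
  [0,6): 6 bp
  [6,11): 5 bp
  [11,19): 8 bp
  [19,30): 11 bp
  [30,48): 18 bp
  [48,62): 14 bp
  [62,68): 6 bp
  [68,81): 13 bp
  [81,88): 7 bp
  [88,101): 13 bp
  [101,108): 7 bp
  [108,120): 12 bp
  [120,123): 3 bp
  [123,133): 10 bp
  [133,152): 19 bp
  [152,153): 1 bp
  [153,160): 7 bp
  [160,172): 12 bp
  [172,176): 4 bp
  [176,194): 18 bp
  [194,226): 32 bp
  [226,239): 13 bp
  [239,254): 15 bp
  [254,267): 13 bp
  [267,291): 24 bp
  [291,292): 1 bp

[1,1,3,4,5,6,6,7,7,7,8,10,11,12,12,13,13,13,13,14,15,18,18,19,24,32]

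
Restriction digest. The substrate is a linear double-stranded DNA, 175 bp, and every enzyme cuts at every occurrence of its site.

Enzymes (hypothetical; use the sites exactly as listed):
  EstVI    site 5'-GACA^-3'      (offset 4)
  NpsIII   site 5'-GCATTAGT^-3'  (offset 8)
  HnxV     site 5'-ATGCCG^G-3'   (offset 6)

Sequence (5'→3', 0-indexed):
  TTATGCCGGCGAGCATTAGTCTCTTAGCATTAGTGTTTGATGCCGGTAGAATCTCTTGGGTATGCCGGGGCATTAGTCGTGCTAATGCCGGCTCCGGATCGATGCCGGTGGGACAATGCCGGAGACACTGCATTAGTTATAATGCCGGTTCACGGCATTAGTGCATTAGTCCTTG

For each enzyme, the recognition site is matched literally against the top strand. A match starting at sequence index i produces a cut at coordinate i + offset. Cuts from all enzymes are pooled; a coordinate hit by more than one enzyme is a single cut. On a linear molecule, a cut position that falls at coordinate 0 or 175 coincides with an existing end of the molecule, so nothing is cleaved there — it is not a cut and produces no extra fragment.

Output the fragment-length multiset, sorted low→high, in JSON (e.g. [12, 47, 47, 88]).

Site scan:
  EstVI (GACA, off=4): starts [111, 123] → cuts [115, 127]
  NpsIII (GCATTAGT, off=8): starts [12, 26, 69, 129, 154, 162] → cuts [20, 34, 77, 137, 162, 170]
  HnxV (ATGCCGG, off=6): starts [2, 39, 61, 84, 101, 115, 141] → cuts [8, 45, 67, 90, 107, 121, 147]

Pooled cuts: [8, 20, 34, 45, 67, 77, 90, 107, 115, 121, 127, 137, 147, 162, 170]

Fragment lengths:
  [0,8): 8 bp
  [8,20): 12 bp
  [20,34): 14 bp
  [34,45): 11 bp
  [45,67): 22 bp
  [67,77): 10 bp
  [77,90): 13 bp
  [90,107): 17 bp
  [107,115): 8 bp
  [115,121): 6 bp
  [121,127): 6 bp
  [127,137): 10 bp
  [137,147): 10 bp
  [147,162): 15 bp
  [162,170): 8 bp
  [170,175): 5 bp

[5,6,6,8,8,8,10,10,10,11,12,13,14,15,17,22]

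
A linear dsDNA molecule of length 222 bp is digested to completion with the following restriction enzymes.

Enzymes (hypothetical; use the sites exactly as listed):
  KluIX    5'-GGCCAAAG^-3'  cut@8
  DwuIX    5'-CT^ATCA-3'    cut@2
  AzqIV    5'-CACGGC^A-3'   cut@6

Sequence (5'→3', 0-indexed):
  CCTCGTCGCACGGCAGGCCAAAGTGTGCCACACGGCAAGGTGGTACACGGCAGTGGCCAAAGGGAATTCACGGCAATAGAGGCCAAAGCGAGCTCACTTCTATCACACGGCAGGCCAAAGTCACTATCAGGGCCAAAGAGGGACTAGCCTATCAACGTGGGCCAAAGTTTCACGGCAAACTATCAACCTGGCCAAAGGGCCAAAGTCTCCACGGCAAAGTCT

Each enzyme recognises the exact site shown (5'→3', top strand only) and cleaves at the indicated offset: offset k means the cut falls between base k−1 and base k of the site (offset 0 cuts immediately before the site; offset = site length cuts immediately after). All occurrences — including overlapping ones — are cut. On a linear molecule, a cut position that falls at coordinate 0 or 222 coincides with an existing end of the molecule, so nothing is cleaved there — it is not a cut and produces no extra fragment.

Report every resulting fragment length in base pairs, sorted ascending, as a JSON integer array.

[5,5,7,8,9,9,9,10,10,11,12,12,13,13,13,14,14,15,16,17]

Site scan:
  KluIX (GGCCAAAG, off=8): starts [15, 54, 80, 112, 130, 159, 189, 197] → cuts [23, 62, 88, 120, 138, 167, 197, 205]
  DwuIX (CTATCA, off=2): starts [99, 123, 148, 179] → cuts [101, 125, 150, 181]
  AzqIV (CACGGCA, off=6): starts [8, 30, 45, 68, 105, 170, 209] → cuts [14, 36, 51, 74, 111, 176, 215]

All cut coordinates (distinct, sorted): [14, 23, 36, 51, 62, 74, 88, 101, 111, 120, 125, 138, 150, 167, 176, 181, 197, 205, 215]

Fragments:
  [0,14): 14 bp
  [14,23): 9 bp
  [23,36): 13 bp
  [36,51): 15 bp
  [51,62): 11 bp
  [62,74): 12 bp
  [74,88): 14 bp
  [88,101): 13 bp
  [101,111): 10 bp
  [111,120): 9 bp
  [120,125): 5 bp
  [125,138): 13 bp
  [138,150): 12 bp
  [150,167): 17 bp
  [167,176): 9 bp
  [176,181): 5 bp
  [181,197): 16 bp
  [197,205): 8 bp
  [205,215): 10 bp
  [215,222): 7 bp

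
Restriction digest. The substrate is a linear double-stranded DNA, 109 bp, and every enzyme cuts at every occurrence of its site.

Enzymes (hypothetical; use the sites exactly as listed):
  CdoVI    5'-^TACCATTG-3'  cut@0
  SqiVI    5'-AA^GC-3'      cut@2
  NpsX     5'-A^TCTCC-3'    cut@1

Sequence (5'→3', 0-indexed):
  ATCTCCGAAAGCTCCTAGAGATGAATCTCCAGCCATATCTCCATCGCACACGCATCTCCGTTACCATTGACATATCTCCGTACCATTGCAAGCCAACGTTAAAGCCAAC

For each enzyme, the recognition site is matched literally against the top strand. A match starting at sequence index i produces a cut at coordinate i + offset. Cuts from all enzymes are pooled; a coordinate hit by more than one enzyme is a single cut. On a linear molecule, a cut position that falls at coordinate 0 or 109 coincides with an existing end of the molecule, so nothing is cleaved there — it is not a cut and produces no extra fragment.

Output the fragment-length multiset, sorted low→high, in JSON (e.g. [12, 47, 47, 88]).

Per-enzyme occurrences:
  CdoVI TACCATTG/0: at [61, 80] ⇒ [61, 80]
  SqiVI AAGC/2: at [8, 89, 101] ⇒ [10, 91, 103]
  NpsX ATCTCC/1: at [0, 24, 36, 53, 73] ⇒ [1, 25, 37, 54, 74]

All cut coordinates (distinct, sorted): [1, 10, 25, 37, 54, 61, 74, 80, 91, 103]

Fragments:
  [0,1): 1 bp
  [1,10): 9 bp
  [10,25): 15 bp
  [25,37): 12 bp
  [37,54): 17 bp
  [54,61): 7 bp
  [61,74): 13 bp
  [74,80): 6 bp
  [80,91): 11 bp
  [91,103): 12 bp
  [103,109): 6 bp

[1,6,6,7,9,11,12,12,13,15,17]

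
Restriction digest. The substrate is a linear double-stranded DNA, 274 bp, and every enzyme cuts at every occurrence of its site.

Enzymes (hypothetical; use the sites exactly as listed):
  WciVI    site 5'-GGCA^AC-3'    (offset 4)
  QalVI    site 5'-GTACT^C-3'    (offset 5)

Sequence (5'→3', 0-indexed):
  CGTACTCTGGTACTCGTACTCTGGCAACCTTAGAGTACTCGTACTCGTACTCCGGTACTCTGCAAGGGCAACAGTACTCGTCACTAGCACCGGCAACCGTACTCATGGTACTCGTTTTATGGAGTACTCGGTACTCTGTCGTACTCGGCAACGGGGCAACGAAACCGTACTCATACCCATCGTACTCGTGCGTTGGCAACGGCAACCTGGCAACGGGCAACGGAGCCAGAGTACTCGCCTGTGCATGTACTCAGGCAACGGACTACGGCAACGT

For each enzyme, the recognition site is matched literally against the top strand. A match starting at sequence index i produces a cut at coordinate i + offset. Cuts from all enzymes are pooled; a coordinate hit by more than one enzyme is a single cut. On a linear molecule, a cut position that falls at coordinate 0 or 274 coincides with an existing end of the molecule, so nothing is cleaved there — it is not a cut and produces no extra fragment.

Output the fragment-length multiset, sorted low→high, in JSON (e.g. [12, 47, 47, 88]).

Site scan:
  WciVI (GGCAAC, off=4): starts [22, 66, 91, 146, 154, 194, 200, 208, 215, 253, 266] → cuts [26, 70, 95, 150, 158, 198, 204, 212, 219, 257, 270]
  QalVI (GTACTC, off=5): starts [1, 9, 15, 34, 40, 46, 54, 73, 98, 107, 123, 130, 140, 166, 181, 230, 246] → cuts [6, 14, 20, 39, 45, 51, 59, 78, 103, 112, 128, 135, 145, 171, 186, 235, 251]

All cut coordinates (distinct, sorted): [6, 14, 20, 26, 39, 45, 51, 59, 70, 78, 95, 103, 112, 128, 135, 145, 150, 158, 171, 186, 198, 204, 212, 219, 235, 251, 257, 270]

Fragments:
  [0,6): 6 bp
  [6,14): 8 bp
  [14,20): 6 bp
  [20,26): 6 bp
  [26,39): 13 bp
  [39,45): 6 bp
  [45,51): 6 bp
  [51,59): 8 bp
  [59,70): 11 bp
  [70,78): 8 bp
  [78,95): 17 bp
  [95,103): 8 bp
  [103,112): 9 bp
  [112,128): 16 bp
  [128,135): 7 bp
  [135,145): 10 bp
  [145,150): 5 bp
  [150,158): 8 bp
  [158,171): 13 bp
  [171,186): 15 bp
  [186,198): 12 bp
  [198,204): 6 bp
  [204,212): 8 bp
  [212,219): 7 bp
  [219,235): 16 bp
  [235,251): 16 bp
  [251,257): 6 bp
  [257,270): 13 bp
  [270,274): 4 bp

[4,5,6,6,6,6,6,6,6,7,7,8,8,8,8,8,8,9,10,11,12,13,13,13,15,16,16,16,17]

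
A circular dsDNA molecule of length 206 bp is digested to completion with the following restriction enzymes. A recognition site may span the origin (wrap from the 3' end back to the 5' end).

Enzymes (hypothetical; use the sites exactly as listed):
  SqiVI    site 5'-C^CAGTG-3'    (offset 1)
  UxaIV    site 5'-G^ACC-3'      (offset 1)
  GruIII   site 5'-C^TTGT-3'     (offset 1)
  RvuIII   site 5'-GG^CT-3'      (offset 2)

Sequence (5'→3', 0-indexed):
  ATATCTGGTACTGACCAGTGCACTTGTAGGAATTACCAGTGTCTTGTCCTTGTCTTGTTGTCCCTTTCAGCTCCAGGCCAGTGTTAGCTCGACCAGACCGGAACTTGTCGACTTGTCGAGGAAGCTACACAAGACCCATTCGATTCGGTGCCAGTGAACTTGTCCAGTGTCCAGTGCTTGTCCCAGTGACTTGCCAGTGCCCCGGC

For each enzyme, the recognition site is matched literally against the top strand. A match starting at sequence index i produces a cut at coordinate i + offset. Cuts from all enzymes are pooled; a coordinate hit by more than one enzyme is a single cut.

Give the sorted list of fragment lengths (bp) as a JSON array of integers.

Site scan:
  SqiVI CCAGTG/1: at [14, 35, 77, 150, 163, 170, 182, 193] ⇒ [15, 36, 78, 151, 164, 171, 183, 194]
  UxaIV GACC/1: at [12, 90, 95, 132] ⇒ [13, 91, 96, 133]
  GruIII CTTGT/1: at [22, 42, 48, 53, 103, 111, 158, 176] ⇒ [23, 43, 49, 54, 104, 112, 159, 177]
  RvuIII (GGCT, off=2): no sites

Pooled cuts: [13, 15, 23, 36, 43, 49, 54, 78, 91, 96, 104, 112, 133, 151, 159, 164, 171, 177, 183, 194]

Fragments:
  13→15: 2 bp
  15→23: 8 bp
  23→36: 13 bp
  36→43: 7 bp
  43→49: 6 bp
  49→54: 5 bp
  54→78: 24 bp
  78→91: 13 bp
  91→96: 5 bp
  96→104: 8 bp
  104→112: 8 bp
  112→133: 21 bp
  133→151: 18 bp
  151→159: 8 bp
  159→164: 5 bp
  164→171: 7 bp
  171→177: 6 bp
  177→183: 6 bp
  183→194: 11 bp
  194→13 (wrap): 206-194+13 = 25 bp

[2,5,5,5,6,6,6,7,7,8,8,8,8,11,13,13,18,21,24,25]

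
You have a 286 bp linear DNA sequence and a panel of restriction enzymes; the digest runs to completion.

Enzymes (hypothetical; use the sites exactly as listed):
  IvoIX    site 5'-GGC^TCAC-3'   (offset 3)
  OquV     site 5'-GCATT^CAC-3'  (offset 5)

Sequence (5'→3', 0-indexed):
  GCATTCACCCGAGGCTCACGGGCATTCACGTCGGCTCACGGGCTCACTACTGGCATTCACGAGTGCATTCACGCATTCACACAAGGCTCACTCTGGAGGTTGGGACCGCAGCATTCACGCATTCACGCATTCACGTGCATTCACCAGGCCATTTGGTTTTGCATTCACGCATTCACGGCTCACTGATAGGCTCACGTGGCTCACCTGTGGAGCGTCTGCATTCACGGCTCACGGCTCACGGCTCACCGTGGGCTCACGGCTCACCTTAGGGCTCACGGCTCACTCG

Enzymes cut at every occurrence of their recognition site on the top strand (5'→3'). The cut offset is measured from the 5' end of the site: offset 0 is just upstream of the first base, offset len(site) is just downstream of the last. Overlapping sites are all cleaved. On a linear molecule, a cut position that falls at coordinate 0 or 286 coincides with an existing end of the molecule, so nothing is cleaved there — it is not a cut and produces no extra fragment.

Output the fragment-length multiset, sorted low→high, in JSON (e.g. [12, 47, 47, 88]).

[5,6,6,7,7,7,7,7,8,8,8,8,8,9,9,10,10,10,11,11,12,12,12,14,22,24,28]

Site scan:
  IvoIX (GGCTCAC, off=3): starts [12, 32, 40, 84, 176, 188, 197, 225, 232, 239, 250, 257, 269, 276] → cuts [15, 35, 43, 87, 179, 191, 200, 228, 235, 242, 253, 260, 272, 279]
  OquV (GCATTCAC, off=5): starts [0, 21, 52, 64, 72, 110, 118, 126, 136, 160, 168, 217] → cuts [5, 26, 57, 69, 77, 115, 123, 131, 141, 165, 173, 222]

All cut coordinates (distinct, sorted): [5, 15, 26, 35, 43, 57, 69, 77, 87, 115, 123, 131, 141, 165, 173, 179, 191, 200, 222, 228, 235, 242, 253, 260, 272, 279]

Fragment lengths:
  [0,5): 5 bp
  [5,15): 10 bp
  [15,26): 11 bp
  [26,35): 9 bp
  [35,43): 8 bp
  [43,57): 14 bp
  [57,69): 12 bp
  [69,77): 8 bp
  [77,87): 10 bp
  [87,115): 28 bp
  [115,123): 8 bp
  [123,131): 8 bp
  [131,141): 10 bp
  [141,165): 24 bp
  [165,173): 8 bp
  [173,179): 6 bp
  [179,191): 12 bp
  [191,200): 9 bp
  [200,222): 22 bp
  [222,228): 6 bp
  [228,235): 7 bp
  [235,242): 7 bp
  [242,253): 11 bp
  [253,260): 7 bp
  [260,272): 12 bp
  [272,279): 7 bp
  [279,286): 7 bp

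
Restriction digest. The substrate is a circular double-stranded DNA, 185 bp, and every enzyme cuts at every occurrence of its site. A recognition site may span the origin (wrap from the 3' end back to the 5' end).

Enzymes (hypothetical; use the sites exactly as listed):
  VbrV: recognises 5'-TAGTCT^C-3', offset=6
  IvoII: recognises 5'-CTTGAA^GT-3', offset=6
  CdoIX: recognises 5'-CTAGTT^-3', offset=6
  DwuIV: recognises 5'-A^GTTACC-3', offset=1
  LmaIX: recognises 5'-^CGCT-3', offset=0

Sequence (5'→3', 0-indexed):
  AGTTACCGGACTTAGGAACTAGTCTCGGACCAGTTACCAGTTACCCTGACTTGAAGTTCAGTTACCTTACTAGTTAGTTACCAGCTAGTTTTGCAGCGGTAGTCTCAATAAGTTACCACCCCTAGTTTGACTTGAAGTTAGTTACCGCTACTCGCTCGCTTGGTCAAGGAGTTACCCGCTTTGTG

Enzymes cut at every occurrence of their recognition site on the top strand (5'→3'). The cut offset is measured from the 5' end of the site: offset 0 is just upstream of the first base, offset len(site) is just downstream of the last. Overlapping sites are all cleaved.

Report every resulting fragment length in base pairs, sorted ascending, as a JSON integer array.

Scan for sites:
  VbrV (TAGTCTC, off=6): starts [19, 99] → cuts [25, 105]
  IvoII (CTTGAAGT, off=6): starts [49, 130] → cuts [55, 136]
  CdoIX (CTAGTT, off=6): starts [69, 84, 121] → cuts [75, 90, 127]
  DwuIV (AGTTACC, off=1): starts [0, 31, 38, 59, 75, 110, 139, 169] → cuts [1, 32, 39, 60, 76, 111, 140, 170]
  LmaIX (CGCT, off=0): starts [145, 152, 156, 176] → cuts [145, 152, 156, 176]

Pooled cuts: [1, 25, 32, 39, 55, 60, 75, 76, 90, 105, 111, 127, 136, 140, 145, 152, 156, 170, 176]

Fragments:
  1→25: 24 bp
  25→32: 7 bp
  32→39: 7 bp
  39→55: 16 bp
  55→60: 5 bp
  60→75: 15 bp
  75→76: 1 bp
  76→90: 14 bp
  90→105: 15 bp
  105→111: 6 bp
  111→127: 16 bp
  127→136: 9 bp
  136→140: 4 bp
  140→145: 5 bp
  145→152: 7 bp
  152→156: 4 bp
  156→170: 14 bp
  170→176: 6 bp
  176→1 (wrap): 185-176+1 = 10 bp

[1,4,4,5,5,6,6,7,7,7,9,10,14,14,15,15,16,16,24]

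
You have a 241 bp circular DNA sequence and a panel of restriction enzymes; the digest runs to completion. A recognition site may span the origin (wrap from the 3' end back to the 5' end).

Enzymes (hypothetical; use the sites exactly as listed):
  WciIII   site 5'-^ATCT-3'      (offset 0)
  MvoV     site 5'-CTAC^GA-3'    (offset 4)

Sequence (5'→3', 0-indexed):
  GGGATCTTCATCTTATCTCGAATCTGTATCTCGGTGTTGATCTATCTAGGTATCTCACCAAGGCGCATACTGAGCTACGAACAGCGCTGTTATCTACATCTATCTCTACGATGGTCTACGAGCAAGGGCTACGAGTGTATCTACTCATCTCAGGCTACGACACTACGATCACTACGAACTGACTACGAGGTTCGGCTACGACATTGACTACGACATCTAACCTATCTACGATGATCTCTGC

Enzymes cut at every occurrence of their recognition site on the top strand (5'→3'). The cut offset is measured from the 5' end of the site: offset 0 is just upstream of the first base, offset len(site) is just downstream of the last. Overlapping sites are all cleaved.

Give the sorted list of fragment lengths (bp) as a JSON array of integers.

Per-enzyme occurrences:
  WciIII ATCT/0: at [3, 9, 14, 21, 27, 39, 43, 51, 91, 97, 101, 138, 146, 214, 223, 233] ⇒ [3, 9, 14, 21, 27, 39, 43, 51, 91, 97, 101, 138, 146, 214, 223, 233]
  MvoV CTACGA/4: at [74, 105, 115, 128, 154, 162, 171, 182, 195, 207, 225] ⇒ [78, 109, 119, 132, 158, 166, 175, 186, 199, 211, 229]

Pooled cuts: [3, 9, 14, 21, 27, 39, 43, 51, 78, 91, 97, 101, 109, 119, 132, 138, 146, 158, 166, 175, 186, 199, 211, 214, 223, 229, 233]

Fragment lengths:
  3→9: 6 bp
  9→14: 5 bp
  14→21: 7 bp
  21→27: 6 bp
  27→39: 12 bp
  39→43: 4 bp
  43→51: 8 bp
  51→78: 27 bp
  78→91: 13 bp
  91→97: 6 bp
  97→101: 4 bp
  101→109: 8 bp
  109→119: 10 bp
  119→132: 13 bp
  132→138: 6 bp
  138→146: 8 bp
  146→158: 12 bp
  158→166: 8 bp
  166→175: 9 bp
  175→186: 11 bp
  186→199: 13 bp
  199→211: 12 bp
  211→214: 3 bp
  214→223: 9 bp
  223→229: 6 bp
  229→233: 4 bp
  233→3 (wrap): 241-233+3 = 11 bp

[3,4,4,4,5,6,6,6,6,6,7,8,8,8,8,9,9,10,11,11,12,12,12,13,13,13,27]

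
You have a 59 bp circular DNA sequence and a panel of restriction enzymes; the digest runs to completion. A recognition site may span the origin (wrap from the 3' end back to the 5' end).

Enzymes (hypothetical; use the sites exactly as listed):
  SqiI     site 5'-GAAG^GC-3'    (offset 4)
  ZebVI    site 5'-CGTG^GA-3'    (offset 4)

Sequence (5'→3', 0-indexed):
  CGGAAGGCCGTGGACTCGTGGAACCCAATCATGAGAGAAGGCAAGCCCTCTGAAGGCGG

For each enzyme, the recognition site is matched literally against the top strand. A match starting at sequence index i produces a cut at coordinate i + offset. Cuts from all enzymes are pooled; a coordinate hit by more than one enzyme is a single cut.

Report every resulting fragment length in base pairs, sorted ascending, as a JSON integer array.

Scan for sites:
  SqiI GAAGGC/4: at [2, 36, 51] ⇒ [6, 40, 55]
  ZebVI CGTGGA/4: at [8, 16] ⇒ [12, 20]

Pooled cuts: [6, 12, 20, 40, 55]

Fragments:
  6→12: 6 bp
  12→20: 8 bp
  20→40: 20 bp
  40→55: 15 bp
  55→6 (wrap): 59-55+6 = 10 bp

[6,8,10,15,20]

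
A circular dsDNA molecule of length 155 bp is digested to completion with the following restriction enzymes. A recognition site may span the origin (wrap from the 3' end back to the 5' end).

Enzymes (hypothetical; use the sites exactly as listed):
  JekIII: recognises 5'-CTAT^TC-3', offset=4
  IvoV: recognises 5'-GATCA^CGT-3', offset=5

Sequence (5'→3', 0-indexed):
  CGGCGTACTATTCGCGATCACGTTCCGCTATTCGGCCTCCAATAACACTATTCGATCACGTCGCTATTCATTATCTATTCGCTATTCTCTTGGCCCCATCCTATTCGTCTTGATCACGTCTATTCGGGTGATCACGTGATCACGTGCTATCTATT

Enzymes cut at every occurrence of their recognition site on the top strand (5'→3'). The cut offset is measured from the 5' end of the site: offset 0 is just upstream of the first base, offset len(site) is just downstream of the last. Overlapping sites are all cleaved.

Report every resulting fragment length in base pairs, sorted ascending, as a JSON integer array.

[7,7,7,8,9,9,11,11,11,12,12,12,19,20]

Scan for sites:
  JekIII (CTATTC, off=4): starts [7, 27, 47, 63, 74, 81, 100, 119, 150] → cuts [11, 31, 51, 67, 78, 85, 104, 123, 154]
  IvoV (GATCACGT, off=5): starts [15, 53, 111, 129, 137] → cuts [20, 58, 116, 134, 142]

All cut coordinates (distinct, sorted): [11, 20, 31, 51, 58, 67, 78, 85, 104, 116, 123, 134, 142, 154]

Fragment lengths:
  11→20: 9 bp
  20→31: 11 bp
  31→51: 20 bp
  51→58: 7 bp
  58→67: 9 bp
  67→78: 11 bp
  78→85: 7 bp
  85→104: 19 bp
  104→116: 12 bp
  116→123: 7 bp
  123→134: 11 bp
  134→142: 8 bp
  142→154: 12 bp
  154→11 (wrap): 155-154+11 = 12 bp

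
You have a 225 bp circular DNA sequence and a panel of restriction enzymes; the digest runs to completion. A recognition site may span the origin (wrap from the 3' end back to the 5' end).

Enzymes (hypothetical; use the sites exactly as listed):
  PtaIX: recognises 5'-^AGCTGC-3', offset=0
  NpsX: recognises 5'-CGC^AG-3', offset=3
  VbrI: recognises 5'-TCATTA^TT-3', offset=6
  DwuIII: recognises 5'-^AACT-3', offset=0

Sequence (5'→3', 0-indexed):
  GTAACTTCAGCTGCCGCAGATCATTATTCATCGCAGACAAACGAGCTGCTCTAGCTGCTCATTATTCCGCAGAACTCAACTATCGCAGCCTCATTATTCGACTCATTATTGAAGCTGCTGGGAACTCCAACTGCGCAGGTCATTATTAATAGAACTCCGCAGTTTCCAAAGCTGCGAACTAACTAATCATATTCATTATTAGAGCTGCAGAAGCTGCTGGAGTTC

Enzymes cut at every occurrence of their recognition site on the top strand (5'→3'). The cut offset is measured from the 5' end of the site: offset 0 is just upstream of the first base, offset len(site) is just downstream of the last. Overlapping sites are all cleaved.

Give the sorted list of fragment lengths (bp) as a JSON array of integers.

[2,4,4,4,5,6,6,6,7,7,8,8,8,9,9,9,9,9,9,9,9,10,10,12,12,16,18]

Scan for sites:
  PtaIX (AGCTGC, off=0): starts [8, 43, 52, 112, 169, 202, 211] → cuts [8, 43, 52, 112, 169, 202, 211]
  NpsX (CGCAG, off=3): starts [14, 31, 67, 83, 133, 157] → cuts [17, 34, 70, 86, 136, 160]
  VbrI (TCATTATT, off=6): starts [20, 58, 90, 102, 139, 192] → cuts [26, 64, 96, 108, 145, 198]
  DwuIII (AACT, off=0): starts [2, 72, 77, 122, 128, 152, 176, 180] → cuts [2, 72, 77, 122, 128, 152, 176, 180]

Pooled cuts: [2, 8, 17, 26, 34, 43, 52, 64, 70, 72, 77, 86, 96, 108, 112, 122, 128, 136, 145, 152, 160, 169, 176, 180, 198, 202, 211]

Fragment lengths:
  2→8: 6 bp
  8→17: 9 bp
  17→26: 9 bp
  26→34: 8 bp
  34→43: 9 bp
  43→52: 9 bp
  52→64: 12 bp
  64→70: 6 bp
  70→72: 2 bp
  72→77: 5 bp
  77→86: 9 bp
  86→96: 10 bp
  96→108: 12 bp
  108→112: 4 bp
  112→122: 10 bp
  122→128: 6 bp
  128→136: 8 bp
  136→145: 9 bp
  145→152: 7 bp
  152→160: 8 bp
  160→169: 9 bp
  169→176: 7 bp
  176→180: 4 bp
  180→198: 18 bp
  198→202: 4 bp
  202→211: 9 bp
  211→2 (wrap): 225-211+2 = 16 bp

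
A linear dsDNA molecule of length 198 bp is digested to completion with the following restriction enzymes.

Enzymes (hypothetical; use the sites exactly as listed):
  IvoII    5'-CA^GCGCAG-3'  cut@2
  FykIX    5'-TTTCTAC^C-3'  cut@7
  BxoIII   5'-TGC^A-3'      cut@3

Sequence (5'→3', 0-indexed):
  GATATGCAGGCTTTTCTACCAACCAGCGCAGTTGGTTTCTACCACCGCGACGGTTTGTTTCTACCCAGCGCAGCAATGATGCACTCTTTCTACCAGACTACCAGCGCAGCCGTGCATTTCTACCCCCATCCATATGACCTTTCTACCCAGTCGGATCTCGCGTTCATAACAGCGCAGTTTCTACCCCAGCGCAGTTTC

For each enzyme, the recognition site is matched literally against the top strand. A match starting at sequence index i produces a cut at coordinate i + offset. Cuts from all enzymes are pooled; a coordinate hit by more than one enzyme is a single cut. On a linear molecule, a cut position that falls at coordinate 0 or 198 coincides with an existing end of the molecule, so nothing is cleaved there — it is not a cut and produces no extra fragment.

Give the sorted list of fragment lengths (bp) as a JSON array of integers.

Per-enzyme occurrences:
  IvoII CAGCGCAG/2: at [23, 65, 101, 169, 186] ⇒ [25, 67, 103, 171, 188]
  FykIX TTTCTACC/7: at [12, 35, 57, 86, 116, 139, 177] ⇒ [19, 42, 64, 93, 123, 146, 184]
  BxoIII TGCA/3: at [4, 79, 112] ⇒ [7, 82, 115]

All cut coordinates (distinct, sorted): [7, 19, 25, 42, 64, 67, 82, 93, 103, 115, 123, 146, 171, 184, 188]

Fragments:
  [0,7): 7 bp
  [7,19): 12 bp
  [19,25): 6 bp
  [25,42): 17 bp
  [42,64): 22 bp
  [64,67): 3 bp
  [67,82): 15 bp
  [82,93): 11 bp
  [93,103): 10 bp
  [103,115): 12 bp
  [115,123): 8 bp
  [123,146): 23 bp
  [146,171): 25 bp
  [171,184): 13 bp
  [184,188): 4 bp
  [188,198): 10 bp

[3,4,6,7,8,10,10,11,12,12,13,15,17,22,23,25]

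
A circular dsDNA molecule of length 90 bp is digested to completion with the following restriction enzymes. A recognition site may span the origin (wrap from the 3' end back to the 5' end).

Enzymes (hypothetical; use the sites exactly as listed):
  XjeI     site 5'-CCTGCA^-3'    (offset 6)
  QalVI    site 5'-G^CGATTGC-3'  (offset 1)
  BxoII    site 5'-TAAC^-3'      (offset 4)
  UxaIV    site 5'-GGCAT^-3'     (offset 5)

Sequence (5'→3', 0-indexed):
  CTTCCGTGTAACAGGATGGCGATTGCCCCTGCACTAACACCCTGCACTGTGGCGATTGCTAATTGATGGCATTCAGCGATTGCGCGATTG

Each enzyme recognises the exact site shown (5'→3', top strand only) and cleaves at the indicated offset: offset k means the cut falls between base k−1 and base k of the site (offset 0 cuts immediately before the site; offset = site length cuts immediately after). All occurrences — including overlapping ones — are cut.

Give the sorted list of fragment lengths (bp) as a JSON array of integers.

Per-enzyme occurrences:
  XjeI (CCTGCA, off=6): starts [27, 40] → cuts [33, 46]
  QalVI (GCGATTGC, off=1): starts [18, 51, 75, 83] → cuts [19, 52, 76, 84]
  BxoII (TAAC, off=4): starts [8, 34] → cuts [12, 38]
  UxaIV (GGCAT, off=5): starts [67] → cuts [72]

Pooled cuts: [12, 19, 33, 38, 46, 52, 72, 76, 84]

Fragments:
  12→19: 7 bp
  19→33: 14 bp
  33→38: 5 bp
  38→46: 8 bp
  46→52: 6 bp
  52→72: 20 bp
  72→76: 4 bp
  76→84: 8 bp
  84→12 (wrap): 90-84+12 = 18 bp

[4,5,6,7,8,8,14,18,20]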